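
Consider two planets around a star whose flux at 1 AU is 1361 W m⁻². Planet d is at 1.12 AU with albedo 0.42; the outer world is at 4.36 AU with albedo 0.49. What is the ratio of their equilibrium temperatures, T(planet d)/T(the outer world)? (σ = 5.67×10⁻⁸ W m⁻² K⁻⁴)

T_eq = [S₀(1−A)/(4σd²)]^(1/4), so T ∝ (1−A)^(1/4) / √d.
T₁ = [1361×0.58/(4×5.67×10⁻⁸×1.12²)]^(1/4) = 229.51 K.
T₂ = [1361×0.51/(4×5.67×10⁻⁸×4.36²)]^(1/4) = 112.64 K.

T₁/T₂ ≈ 2.038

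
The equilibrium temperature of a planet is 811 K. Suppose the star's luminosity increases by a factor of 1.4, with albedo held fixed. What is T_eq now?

T_eq ≈ 882 K

T_eq ∝ L^(1/4) · d^(−1/2).
T′ = 811 × 1.4^(1/4) = 882 K.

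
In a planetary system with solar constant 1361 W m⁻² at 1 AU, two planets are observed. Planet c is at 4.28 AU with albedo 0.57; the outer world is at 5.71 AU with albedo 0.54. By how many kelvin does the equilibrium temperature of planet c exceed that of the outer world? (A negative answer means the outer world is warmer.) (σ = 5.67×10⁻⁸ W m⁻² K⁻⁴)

ΔT ≈ 13.0 K

T_eq = [S₀(1−A)/(4σd²)]^(1/4), so T ∝ (1−A)^(1/4) / √d.
T₁ = [1361×0.43/(4×5.67×10⁻⁸×4.28²)]^(1/4) = 108.94 K.
T₂ = [1361×0.46/(4×5.67×10⁻⁸×5.71²)]^(1/4) = 95.92 K.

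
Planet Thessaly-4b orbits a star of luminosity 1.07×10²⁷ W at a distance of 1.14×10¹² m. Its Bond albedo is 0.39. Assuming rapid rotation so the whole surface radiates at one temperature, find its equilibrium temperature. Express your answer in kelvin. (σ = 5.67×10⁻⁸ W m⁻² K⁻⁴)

T_eq ≈ 115 K

Flux: S = L/(4πd²) = 1.07×10²⁷/(4π×(1.14×10¹²)²) = 65.5 W m⁻².
Energy balance: absorbed = emitted ⇒ πR²·S(1−A) = 4πR²·σT_eq⁴, so T_eq⁴ = S(1−A)/(4σ).
T_eq = [65.5 × 0.61 / (4 × 5.67×10⁻⁸)]^(1/4) = (1.76×10⁸)^(1/4) = 115 K.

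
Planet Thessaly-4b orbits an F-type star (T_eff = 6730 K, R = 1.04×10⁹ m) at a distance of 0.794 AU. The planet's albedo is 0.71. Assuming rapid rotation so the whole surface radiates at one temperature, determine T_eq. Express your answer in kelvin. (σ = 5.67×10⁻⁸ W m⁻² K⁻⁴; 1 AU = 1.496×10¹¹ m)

T_eq ≈ 327 K

d = 0.794 AU = 1.19×10¹¹ m.
L = 4πR_⋆²σT_⋆⁴ = 4π(1.04×10⁹)² × 5.67×10⁻⁸ × (6730)⁴ = 1.58×10²⁷ W.
S = L/(4πd²) = 8920 W m⁻².
Energy balance: absorbed = emitted ⇒ πR²·S(1−A) = 4πR²·σT_eq⁴, so T_eq⁴ = S(1−A)/(4σ).
T_eq = [8920 × 0.29 / (4 × 5.67×10⁻⁸)]^(1/4) = (1.14×10¹⁰)^(1/4) = 327 K.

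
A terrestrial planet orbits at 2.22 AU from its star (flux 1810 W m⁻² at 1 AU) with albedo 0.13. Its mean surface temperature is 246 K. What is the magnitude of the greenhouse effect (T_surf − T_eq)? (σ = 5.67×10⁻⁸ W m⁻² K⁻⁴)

ΔT ≈ 52.3 K

S = 1810/2.22² = 367.3 W m⁻².
T_eq = [S(1−A)/(4σ)]^(1/4) = [367.3×0.87/(4×5.67×10⁻⁸)]^(1/4) = 193.7 K.
ΔT = T_surf − T_eq = 246 − 193.7.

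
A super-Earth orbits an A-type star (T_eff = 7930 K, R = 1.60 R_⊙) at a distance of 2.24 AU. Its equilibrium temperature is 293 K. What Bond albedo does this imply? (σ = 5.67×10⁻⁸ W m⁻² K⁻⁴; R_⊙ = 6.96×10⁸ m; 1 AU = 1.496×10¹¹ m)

R_⋆ = 1.60 × 6.96×10⁸ = 1.11×10⁹ m.
d = 2.24 AU = 3.35×10¹¹ m.
L = 4πR_⋆²σT_⋆⁴ = 4π(1.11×10⁹)² × 5.67×10⁻⁸ × (7930)⁴ = 3.49×10²⁷ W.
S = L/(4πd²) = 2480 W m⁻².
From T_eq⁴ = S(1−A)/(4σ): 1−A = 4σT_eq⁴/S.
1−A = 4 × 5.67×10⁻⁸ × (293)⁴ / 2480 = 0.675.

A ≈ 0.32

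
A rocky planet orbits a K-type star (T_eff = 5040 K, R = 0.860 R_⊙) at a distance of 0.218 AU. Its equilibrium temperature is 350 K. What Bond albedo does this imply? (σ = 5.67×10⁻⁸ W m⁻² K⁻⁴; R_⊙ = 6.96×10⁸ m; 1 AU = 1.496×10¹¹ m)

A ≈ 0.72

R_⋆ = 0.860 × 6.96×10⁸ = 5.99×10⁸ m.
d = 0.218 AU = 3.26×10¹⁰ m.
L = 4πR_⋆²σT_⋆⁴ = 4π(5.99×10⁸)² × 5.67×10⁻⁸ × (5040)⁴ = 1.65×10²⁶ W.
S = L/(4πd²) = 1.23×10⁴ W m⁻².
From T_eq⁴ = S(1−A)/(4σ): 1−A = 4σT_eq⁴/S.
1−A = 4 × 5.67×10⁻⁸ × (350)⁴ / 1.23×10⁴ = 0.276.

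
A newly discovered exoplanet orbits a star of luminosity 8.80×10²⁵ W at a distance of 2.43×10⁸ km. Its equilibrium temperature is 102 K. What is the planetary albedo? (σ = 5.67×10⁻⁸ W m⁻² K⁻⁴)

d = 2.43×10⁸ km = 2.43×10¹¹ m.
Flux: S = L/(4πd²) = 8.80×10²⁵/(4π×(2.43×10¹¹)²) = 119 W m⁻².
From T_eq⁴ = S(1−A)/(4σ): 1−A = 4σT_eq⁴/S.
1−A = 4 × 5.67×10⁻⁸ × (102)⁴ / 119 = 0.207.

A ≈ 0.79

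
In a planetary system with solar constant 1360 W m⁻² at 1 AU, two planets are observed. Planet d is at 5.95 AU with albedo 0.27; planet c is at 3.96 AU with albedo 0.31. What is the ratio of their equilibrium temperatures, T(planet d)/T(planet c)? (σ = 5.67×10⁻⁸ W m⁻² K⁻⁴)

T_eq = [S₀(1−A)/(4σd²)]^(1/4), so T ∝ (1−A)^(1/4) / √d.
T₁ = [1360×0.73/(4×5.67×10⁻⁸×5.95²)]^(1/4) = 105.45 K.
T₂ = [1360×0.69/(4×5.67×10⁻⁸×3.96²)]^(1/4) = 127.45 K.

T₁/T₂ ≈ 0.827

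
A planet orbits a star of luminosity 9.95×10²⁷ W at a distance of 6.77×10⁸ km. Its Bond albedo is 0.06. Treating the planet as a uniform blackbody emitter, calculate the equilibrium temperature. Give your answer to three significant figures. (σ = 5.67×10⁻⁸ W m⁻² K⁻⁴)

d = 6.77×10⁸ km = 6.77×10¹¹ m.
Flux: S = L/(4πd²) = 9.95×10²⁷/(4π×(6.77×10¹¹)²) = 1730 W m⁻².
Energy balance: absorbed = emitted ⇒ πR²·S(1−A) = 4πR²·σT_eq⁴, so T_eq⁴ = S(1−A)/(4σ).
T_eq = [1730 × 0.94 / (4 × 5.67×10⁻⁸)]^(1/4) = (7.16×10⁹)^(1/4) = 291 K.

T_eq ≈ 291 K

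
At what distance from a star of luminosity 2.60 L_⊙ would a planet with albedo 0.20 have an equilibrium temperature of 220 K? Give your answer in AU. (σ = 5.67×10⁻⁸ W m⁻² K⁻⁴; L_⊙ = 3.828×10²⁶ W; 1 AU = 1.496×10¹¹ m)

L = 2.60 × 3.828×10²⁶ = 9.95×10²⁶ W.
From T_eq⁴ = L(1−A)/(16πσd²): d = √[L(1−A)/(16πσT_eq⁴)].
d = √[9.95×10²⁶ × 0.80 / (16π × 5.67×10⁻⁸ × (220)⁴)] = 3.45×10¹¹ m = 2.31 AU.

d ≈ 2.31 AU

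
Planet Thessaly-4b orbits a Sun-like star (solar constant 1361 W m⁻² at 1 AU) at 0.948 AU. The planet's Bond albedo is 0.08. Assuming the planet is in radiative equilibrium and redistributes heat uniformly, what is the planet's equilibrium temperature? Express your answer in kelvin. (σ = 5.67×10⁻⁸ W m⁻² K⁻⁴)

Flux at 0.948 AU: S = 1361/0.948² = 1510 W m⁻².
Energy balance: absorbed = emitted ⇒ πR²·S(1−A) = 4πR²·σT_eq⁴, so T_eq⁴ = S(1−A)/(4σ).
T_eq = [1510 × 0.92 / (4 × 5.67×10⁻⁸)]^(1/4) = (6.14×10⁹)^(1/4) = 280 K.

T_eq ≈ 280 K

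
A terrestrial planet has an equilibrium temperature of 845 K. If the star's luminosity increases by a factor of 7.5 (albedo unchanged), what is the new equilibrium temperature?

T_eq ∝ L^(1/4) · d^(−1/2).
T′ = 845 × 7.5^(1/4) = 1400 K.

T_eq ≈ 1400 K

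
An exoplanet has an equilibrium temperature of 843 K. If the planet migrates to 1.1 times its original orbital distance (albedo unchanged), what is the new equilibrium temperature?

T_eq ≈ 804 K

T_eq ∝ L^(1/4) · d^(−1/2).
T′ = 843 / 1.1^(1/2) = 804 K.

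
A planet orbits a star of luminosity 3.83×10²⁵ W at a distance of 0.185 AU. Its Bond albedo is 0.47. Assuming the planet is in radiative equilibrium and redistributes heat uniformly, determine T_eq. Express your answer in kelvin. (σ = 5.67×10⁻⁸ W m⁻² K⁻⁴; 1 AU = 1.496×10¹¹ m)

d = 0.185 AU = 2.77×10¹⁰ m.
Flux: S = L/(4πd²) = 3.83×10²⁵/(4π×(2.77×10¹⁰)²) = 3980 W m⁻².
Energy balance: absorbed = emitted ⇒ πR²·S(1−A) = 4πR²·σT_eq⁴, so T_eq⁴ = S(1−A)/(4σ).
T_eq = [3980 × 0.53 / (4 × 5.67×10⁻⁸)]^(1/4) = (9.30×10⁹)^(1/4) = 311 K.

T_eq ≈ 311 K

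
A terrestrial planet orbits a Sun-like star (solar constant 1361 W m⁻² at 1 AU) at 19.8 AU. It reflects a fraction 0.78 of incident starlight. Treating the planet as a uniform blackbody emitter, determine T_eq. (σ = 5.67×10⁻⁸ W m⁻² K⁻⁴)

T_eq ≈ 42.8 K

Flux at 19.8 AU: S = 1361/19.8² = 3.47 W m⁻².
Energy balance: absorbed = emitted ⇒ πR²·S(1−A) = 4πR²·σT_eq⁴, so T_eq⁴ = S(1−A)/(4σ).
T_eq = [3.47 × 0.22 / (4 × 5.67×10⁻⁸)]^(1/4) = (3.37×10⁶)^(1/4) = 42.8 K.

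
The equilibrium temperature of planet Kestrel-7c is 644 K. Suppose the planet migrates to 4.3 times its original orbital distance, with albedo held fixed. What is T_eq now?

T_eq ≈ 311 K

T_eq ∝ L^(1/4) · d^(−1/2).
T′ = 644 / 4.3^(1/2) = 311 K.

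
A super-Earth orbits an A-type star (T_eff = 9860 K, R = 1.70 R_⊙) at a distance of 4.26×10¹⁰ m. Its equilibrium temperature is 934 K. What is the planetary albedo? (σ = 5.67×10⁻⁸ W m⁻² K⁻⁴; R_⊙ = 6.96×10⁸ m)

A ≈ 0.58

R_⋆ = 1.70 × 6.96×10⁸ = 1.18×10⁹ m.
L = 4πR_⋆²σT_⋆⁴ = 4π(1.18×10⁹)² × 5.67×10⁻⁸ × (9860)⁴ = 9.43×10²⁷ W.
S = L/(4πd²) = 4.13×10⁵ W m⁻².
From T_eq⁴ = S(1−A)/(4σ): 1−A = 4σT_eq⁴/S.
1−A = 4 × 5.67×10⁻⁸ × (934)⁴ / 4.13×10⁵ = 0.417.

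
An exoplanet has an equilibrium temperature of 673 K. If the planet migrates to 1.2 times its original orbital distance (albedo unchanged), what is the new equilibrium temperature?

T_eq ≈ 614 K

T_eq ∝ L^(1/4) · d^(−1/2).
T′ = 673 / 1.2^(1/2) = 614 K.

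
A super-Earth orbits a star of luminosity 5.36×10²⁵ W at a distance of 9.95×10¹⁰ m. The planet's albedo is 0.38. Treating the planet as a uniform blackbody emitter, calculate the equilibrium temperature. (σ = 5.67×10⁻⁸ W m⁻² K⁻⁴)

T_eq ≈ 185 K

Flux: S = L/(4πd²) = 5.36×10²⁵/(4π×(9.95×10¹⁰)²) = 431 W m⁻².
Energy balance: absorbed = emitted ⇒ πR²·S(1−A) = 4πR²·σT_eq⁴, so T_eq⁴ = S(1−A)/(4σ).
T_eq = [431 × 0.62 / (4 × 5.67×10⁻⁸)]^(1/4) = (1.18×10⁹)^(1/4) = 185 K.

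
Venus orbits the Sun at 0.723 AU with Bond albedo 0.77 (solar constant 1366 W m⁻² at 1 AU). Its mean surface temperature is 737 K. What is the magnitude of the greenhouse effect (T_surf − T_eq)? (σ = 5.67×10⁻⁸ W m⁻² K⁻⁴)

ΔT ≈ 510.1 K

S = 1366/0.723² = 2613 W m⁻².
T_eq = [S(1−A)/(4σ)]^(1/4) = [2613×0.23/(4×5.67×10⁻⁸)]^(1/4) = 226.9 K.
ΔT = T_surf − T_eq = 737 − 226.9.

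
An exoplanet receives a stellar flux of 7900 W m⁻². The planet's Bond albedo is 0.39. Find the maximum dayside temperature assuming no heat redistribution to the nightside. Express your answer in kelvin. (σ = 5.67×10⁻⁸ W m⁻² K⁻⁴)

With no redistribution each surface element balances locally: S(1−A) = σT⁴.
T = [7900 × 0.61 / 5.67×10⁻⁸]^(1/4) = (8.50×10¹⁰)^(1/4) = 540 K.

T_ss ≈ 540 K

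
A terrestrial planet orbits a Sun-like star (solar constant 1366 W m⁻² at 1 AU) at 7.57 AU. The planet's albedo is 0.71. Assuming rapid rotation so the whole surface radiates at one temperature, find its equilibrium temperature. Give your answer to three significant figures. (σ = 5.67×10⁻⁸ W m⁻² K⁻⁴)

Flux at 7.57 AU: S = 1366/7.57² = 23.8 W m⁻².
Energy balance: absorbed = emitted ⇒ πR²·S(1−A) = 4πR²·σT_eq⁴, so T_eq⁴ = S(1−A)/(4σ).
T_eq = [23.8 × 0.29 / (4 × 5.67×10⁻⁸)]^(1/4) = (3.05×10⁷)^(1/4) = 74.3 K.

T_eq ≈ 74.3 K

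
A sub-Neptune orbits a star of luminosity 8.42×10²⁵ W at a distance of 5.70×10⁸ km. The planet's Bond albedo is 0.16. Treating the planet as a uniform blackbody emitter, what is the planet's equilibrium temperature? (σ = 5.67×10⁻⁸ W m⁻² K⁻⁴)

d = 5.70×10⁸ km = 5.70×10¹¹ m.
Flux: S = L/(4πd²) = 8.42×10²⁵/(4π×(5.70×10¹¹)²) = 20.6 W m⁻².
Energy balance: absorbed = emitted ⇒ πR²·S(1−A) = 4πR²·σT_eq⁴, so T_eq⁴ = S(1−A)/(4σ).
T_eq = [20.6 × 0.84 / (4 × 5.67×10⁻⁸)]^(1/4) = (7.64×10⁷)^(1/4) = 93.5 K.

T_eq ≈ 93.5 K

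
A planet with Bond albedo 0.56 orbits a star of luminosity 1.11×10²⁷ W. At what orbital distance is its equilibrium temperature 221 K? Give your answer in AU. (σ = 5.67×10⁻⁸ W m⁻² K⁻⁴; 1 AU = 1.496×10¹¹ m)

From T_eq⁴ = L(1−A)/(16πσd²): d = √[L(1−A)/(16πσT_eq⁴)].
d = √[1.11×10²⁷ × 0.44 / (16π × 5.67×10⁻⁸ × (221)⁴)] = 2.68×10¹¹ m = 1.79 AU.

d ≈ 1.79 AU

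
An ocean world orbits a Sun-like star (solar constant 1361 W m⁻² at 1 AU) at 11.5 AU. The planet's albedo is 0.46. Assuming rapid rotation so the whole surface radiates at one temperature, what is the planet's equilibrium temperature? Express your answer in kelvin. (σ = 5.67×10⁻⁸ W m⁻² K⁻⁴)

T_eq ≈ 70.4 K

Flux at 11.5 AU: S = 1361/11.5² = 10.3 W m⁻².
Energy balance: absorbed = emitted ⇒ πR²·S(1−A) = 4πR²·σT_eq⁴, so T_eq⁴ = S(1−A)/(4σ).
T_eq = [10.3 × 0.54 / (4 × 5.67×10⁻⁸)]^(1/4) = (2.45×10⁷)^(1/4) = 70.4 K.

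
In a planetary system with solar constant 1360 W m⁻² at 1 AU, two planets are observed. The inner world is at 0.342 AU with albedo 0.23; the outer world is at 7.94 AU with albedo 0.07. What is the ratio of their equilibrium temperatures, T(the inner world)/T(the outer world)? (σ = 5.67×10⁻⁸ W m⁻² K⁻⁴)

T₁/T₂ ≈ 4.596

T_eq = [S₀(1−A)/(4σd²)]^(1/4), so T ∝ (1−A)^(1/4) / √d.
T₁ = [1360×0.77/(4×5.67×10⁻⁸×0.342²)]^(1/4) = 445.74 K.
T₂ = [1360×0.93/(4×5.67×10⁻⁸×7.94²)]^(1/4) = 96.98 K.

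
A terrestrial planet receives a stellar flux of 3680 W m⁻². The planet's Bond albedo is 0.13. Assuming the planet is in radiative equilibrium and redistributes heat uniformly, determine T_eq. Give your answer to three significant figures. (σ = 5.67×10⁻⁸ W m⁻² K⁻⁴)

T_eq ≈ 345 K

Energy balance: absorbed = emitted ⇒ πR²·S(1−A) = 4πR²·σT_eq⁴, so T_eq⁴ = S(1−A)/(4σ).
T_eq = [3680 × 0.87 / (4 × 5.67×10⁻⁸)]^(1/4) = (1.41×10¹⁰)^(1/4) = 345 K.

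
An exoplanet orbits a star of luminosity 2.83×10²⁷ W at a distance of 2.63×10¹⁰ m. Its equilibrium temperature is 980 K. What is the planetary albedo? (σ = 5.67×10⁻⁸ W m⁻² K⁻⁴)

Flux: S = L/(4πd²) = 2.83×10²⁷/(4π×(2.63×10¹⁰)²) = 3.26×10⁵ W m⁻².
From T_eq⁴ = S(1−A)/(4σ): 1−A = 4σT_eq⁴/S.
1−A = 4 × 5.67×10⁻⁸ × (980)⁴ / 3.26×10⁵ = 0.643.

A ≈ 0.36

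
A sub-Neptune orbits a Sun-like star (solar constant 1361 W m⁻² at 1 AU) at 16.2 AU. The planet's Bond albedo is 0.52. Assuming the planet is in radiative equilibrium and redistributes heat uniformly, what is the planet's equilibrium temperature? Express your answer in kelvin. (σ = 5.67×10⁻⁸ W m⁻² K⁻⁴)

Flux at 16.2 AU: S = 1361/16.2² = 5.19 W m⁻².
Energy balance: absorbed = emitted ⇒ πR²·S(1−A) = 4πR²·σT_eq⁴, so T_eq⁴ = S(1−A)/(4σ).
T_eq = [5.19 × 0.48 / (4 × 5.67×10⁻⁸)]^(1/4) = (1.10×10⁷)^(1/4) = 57.6 K.

T_eq ≈ 57.6 K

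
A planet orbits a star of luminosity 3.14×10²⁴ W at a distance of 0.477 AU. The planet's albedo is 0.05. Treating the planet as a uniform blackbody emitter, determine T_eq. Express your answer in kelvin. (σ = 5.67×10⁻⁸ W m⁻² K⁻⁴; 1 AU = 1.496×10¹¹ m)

T_eq ≈ 120 K

d = 0.477 AU = 7.14×10¹⁰ m.
Flux: S = L/(4πd²) = 3.14×10²⁴/(4π×(7.14×10¹⁰)²) = 49.1 W m⁻².
Energy balance: absorbed = emitted ⇒ πR²·S(1−A) = 4πR²·σT_eq⁴, so T_eq⁴ = S(1−A)/(4σ).
T_eq = [49.1 × 0.95 / (4 × 5.67×10⁻⁸)]^(1/4) = (2.06×10⁸)^(1/4) = 120 K.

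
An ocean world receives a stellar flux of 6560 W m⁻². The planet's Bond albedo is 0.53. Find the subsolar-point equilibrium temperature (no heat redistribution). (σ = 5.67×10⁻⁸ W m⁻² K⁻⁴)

At the subsolar point the surface absorbs S(1−A) and emits σT⁴ per unit area — no factor of 4, since only the local patch is in balance.
T = [6560 × 0.47 / 5.67×10⁻⁸]^(1/4) = (5.44×10¹⁰)^(1/4) = 483 K.

T_ss ≈ 483 K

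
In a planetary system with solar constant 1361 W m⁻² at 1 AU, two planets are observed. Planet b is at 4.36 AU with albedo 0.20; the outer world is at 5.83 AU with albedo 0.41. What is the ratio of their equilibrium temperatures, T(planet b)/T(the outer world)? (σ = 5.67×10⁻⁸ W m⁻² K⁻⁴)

T_eq = [S₀(1−A)/(4σd²)]^(1/4), so T ∝ (1−A)^(1/4) / √d.
T₁ = [1361×0.80/(4×5.67×10⁻⁸×4.36²)]^(1/4) = 126.06 K.
T₂ = [1361×0.59/(4×5.67×10⁻⁸×5.83²)]^(1/4) = 101.03 K.

T₁/T₂ ≈ 1.248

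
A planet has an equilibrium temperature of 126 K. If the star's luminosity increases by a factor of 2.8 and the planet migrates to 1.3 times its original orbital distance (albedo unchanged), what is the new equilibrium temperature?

T_eq ∝ L^(1/4) · d^(−1/2).
T′ = 126 × 2.8^(1/4) / 1.3^(1/2) = 143 K.

T_eq ≈ 143 K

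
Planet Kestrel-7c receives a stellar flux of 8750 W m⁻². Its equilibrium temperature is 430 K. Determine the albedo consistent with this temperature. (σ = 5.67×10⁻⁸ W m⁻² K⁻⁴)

A ≈ 0.11

From T_eq⁴ = S(1−A)/(4σ): 1−A = 4σT_eq⁴/S.
1−A = 4 × 5.67×10⁻⁸ × (430)⁴ / 8750 = 0.886.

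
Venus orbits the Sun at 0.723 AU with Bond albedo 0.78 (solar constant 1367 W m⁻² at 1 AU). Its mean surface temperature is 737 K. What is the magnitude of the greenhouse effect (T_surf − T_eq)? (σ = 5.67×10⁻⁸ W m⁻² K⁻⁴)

ΔT ≈ 512.6 K

S = 1367/0.723² = 2615 W m⁻².
T_eq = [S(1−A)/(4σ)]^(1/4) = [2615×0.22/(4×5.67×10⁻⁸)]^(1/4) = 224.4 K.
ΔT = T_surf − T_eq = 737 − 224.4.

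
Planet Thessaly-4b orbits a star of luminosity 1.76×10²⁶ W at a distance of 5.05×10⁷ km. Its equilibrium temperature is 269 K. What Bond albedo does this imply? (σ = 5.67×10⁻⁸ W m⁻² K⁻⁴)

d = 5.05×10⁷ km = 5.05×10¹⁰ m.
Flux: S = L/(4πd²) = 1.76×10²⁶/(4π×(5.05×10¹⁰)²) = 5490 W m⁻².
From T_eq⁴ = S(1−A)/(4σ): 1−A = 4σT_eq⁴/S.
1−A = 4 × 5.67×10⁻⁸ × (269)⁴ / 5490 = 0.216.

A ≈ 0.78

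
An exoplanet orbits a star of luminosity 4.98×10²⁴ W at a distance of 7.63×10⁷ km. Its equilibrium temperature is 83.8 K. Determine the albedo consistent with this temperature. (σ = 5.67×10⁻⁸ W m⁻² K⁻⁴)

A ≈ 0.84

d = 7.63×10⁷ km = 7.63×10¹⁰ m.
Flux: S = L/(4πd²) = 4.98×10²⁴/(4π×(7.63×10¹⁰)²) = 68.1 W m⁻².
From T_eq⁴ = S(1−A)/(4σ): 1−A = 4σT_eq⁴/S.
1−A = 4 × 5.67×10⁻⁸ × (83.8)⁴ / 68.1 = 0.164.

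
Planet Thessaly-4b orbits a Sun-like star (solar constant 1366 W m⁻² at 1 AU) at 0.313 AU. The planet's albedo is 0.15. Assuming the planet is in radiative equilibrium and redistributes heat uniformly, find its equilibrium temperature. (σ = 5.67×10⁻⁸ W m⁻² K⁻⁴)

Flux at 0.313 AU: S = 1366/0.313² = 1.39×10⁴ W m⁻².
Energy balance: absorbed = emitted ⇒ πR²·S(1−A) = 4πR²·σT_eq⁴, so T_eq⁴ = S(1−A)/(4σ).
T_eq = [1.39×10⁴ × 0.85 / (4 × 5.67×10⁻⁸)]^(1/4) = (5.23×10¹⁰)^(1/4) = 478 K.

T_eq ≈ 478 K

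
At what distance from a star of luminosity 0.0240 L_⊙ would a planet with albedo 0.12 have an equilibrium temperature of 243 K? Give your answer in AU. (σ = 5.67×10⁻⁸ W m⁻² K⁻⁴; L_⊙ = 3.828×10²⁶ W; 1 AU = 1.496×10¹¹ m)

L = 0.0240 × 3.828×10²⁶ = 9.19×10²⁴ W.
From T_eq⁴ = L(1−A)/(16πσd²): d = √[L(1−A)/(16πσT_eq⁴)].
d = √[9.19×10²⁴ × 0.88 / (16π × 5.67×10⁻⁸ × (243)⁴)] = 2.85×10¹⁰ m = 0.191 AU.

d ≈ 0.191 AU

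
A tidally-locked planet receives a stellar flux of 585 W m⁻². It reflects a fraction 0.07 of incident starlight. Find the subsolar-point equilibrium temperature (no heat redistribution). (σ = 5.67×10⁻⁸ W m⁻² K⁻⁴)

At the subsolar point the surface absorbs S(1−A) and emits σT⁴ per unit area — no factor of 4, since only the local patch is in balance.
T = [585 × 0.93 / 5.67×10⁻⁸]^(1/4) = (9.60×10⁹)^(1/4) = 313 K.

T_ss ≈ 313 K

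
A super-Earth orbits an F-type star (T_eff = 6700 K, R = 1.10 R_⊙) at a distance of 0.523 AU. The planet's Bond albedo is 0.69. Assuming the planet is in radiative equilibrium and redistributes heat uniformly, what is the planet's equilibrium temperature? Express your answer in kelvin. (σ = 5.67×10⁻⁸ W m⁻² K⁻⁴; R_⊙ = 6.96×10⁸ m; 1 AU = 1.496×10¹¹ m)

R_⋆ = 1.10 × 6.96×10⁸ = 7.66×10⁸ m.
d = 0.523 AU = 7.82×10¹⁰ m.
L = 4πR_⋆²σT_⋆⁴ = 4π(7.66×10⁸)² × 5.67×10⁻⁸ × (6700)⁴ = 8.42×10²⁶ W.
S = L/(4πd²) = 1.09×10⁴ W m⁻².
Energy balance: absorbed = emitted ⇒ πR²·S(1−A) = 4πR²·σT_eq⁴, so T_eq⁴ = S(1−A)/(4σ).
T_eq = [1.09×10⁴ × 0.31 / (4 × 5.67×10⁻⁸)]^(1/4) = (1.50×10¹⁰)^(1/4) = 350 K.

T_eq ≈ 350 K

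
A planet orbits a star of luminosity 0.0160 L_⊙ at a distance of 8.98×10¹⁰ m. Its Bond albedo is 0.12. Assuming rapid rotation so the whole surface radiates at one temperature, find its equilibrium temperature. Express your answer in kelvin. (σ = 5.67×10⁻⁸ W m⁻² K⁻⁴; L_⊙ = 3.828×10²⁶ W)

L = 0.0160 × 3.828×10²⁶ = 6.12×10²⁴ W.
Flux: S = L/(4πd²) = 6.12×10²⁴/(4π×(8.98×10¹⁰)²) = 60.4 W m⁻².
Energy balance: absorbed = emitted ⇒ πR²·S(1−A) = 4πR²·σT_eq⁴, so T_eq⁴ = S(1−A)/(4σ).
T_eq = [60.4 × 0.88 / (4 × 5.67×10⁻⁸)]^(1/4) = (2.35×10⁸)^(1/4) = 124 K.

T_eq ≈ 124 K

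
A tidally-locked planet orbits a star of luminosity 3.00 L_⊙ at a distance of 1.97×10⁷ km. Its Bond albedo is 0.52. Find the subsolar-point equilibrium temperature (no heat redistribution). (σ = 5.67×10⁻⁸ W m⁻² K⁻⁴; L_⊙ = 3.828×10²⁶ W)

d = 1.97×10⁷ km = 1.97×10¹⁰ m.
L = 3.00 × 3.828×10²⁶ = 1.15×10²⁷ W.
Flux: S = L/(4πd²) = 1.15×10²⁷/(4π×(1.97×10¹⁰)²) = 2.35×10⁵ W m⁻².
At the subsolar point the surface absorbs S(1−A) and emits σT⁴ per unit area — no factor of 4, since only the local patch is in balance.
T = [2.35×10⁵ × 0.48 / 5.67×10⁻⁸]^(1/4) = (1.99×10¹²)^(1/4) = 1190 K.

T_ss ≈ 1190 K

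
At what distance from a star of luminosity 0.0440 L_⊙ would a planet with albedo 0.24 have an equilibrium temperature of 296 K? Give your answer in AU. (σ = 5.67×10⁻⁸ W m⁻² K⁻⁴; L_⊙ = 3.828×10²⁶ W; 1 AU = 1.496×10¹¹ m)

d ≈ 0.162 AU

L = 0.0440 × 3.828×10²⁶ = 1.68×10²⁵ W.
From T_eq⁴ = L(1−A)/(16πσd²): d = √[L(1−A)/(16πσT_eq⁴)].
d = √[1.68×10²⁵ × 0.76 / (16π × 5.67×10⁻⁸ × (296)⁴)] = 2.42×10¹⁰ m = 0.162 AU.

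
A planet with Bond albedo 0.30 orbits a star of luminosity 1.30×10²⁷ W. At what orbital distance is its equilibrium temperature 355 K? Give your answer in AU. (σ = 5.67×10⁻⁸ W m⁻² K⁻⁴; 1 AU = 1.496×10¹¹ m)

From T_eq⁴ = L(1−A)/(16πσd²): d = √[L(1−A)/(16πσT_eq⁴)].
d = √[1.30×10²⁷ × 0.70 / (16π × 5.67×10⁻⁸ × (355)⁴)] = 1.42×10¹¹ m = 0.948 AU.

d ≈ 0.948 AU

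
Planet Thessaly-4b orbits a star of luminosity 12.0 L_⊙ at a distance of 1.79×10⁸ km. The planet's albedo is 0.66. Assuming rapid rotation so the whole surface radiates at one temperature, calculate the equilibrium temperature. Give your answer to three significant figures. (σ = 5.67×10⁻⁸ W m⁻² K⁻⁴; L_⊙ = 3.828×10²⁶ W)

d = 1.79×10⁸ km = 1.79×10¹¹ m.
L = 12.0 × 3.828×10²⁶ = 4.59×10²⁷ W.
Flux: S = L/(4πd²) = 4.59×10²⁷/(4π×(1.79×10¹¹)²) = 1.14×10⁴ W m⁻².
Energy balance: absorbed = emitted ⇒ πR²·S(1−A) = 4πR²·σT_eq⁴, so T_eq⁴ = S(1−A)/(4σ).
T_eq = [1.14×10⁴ × 0.34 / (4 × 5.67×10⁻⁸)]^(1/4) = (1.71×10¹⁰)^(1/4) = 362 K.

T_eq ≈ 362 K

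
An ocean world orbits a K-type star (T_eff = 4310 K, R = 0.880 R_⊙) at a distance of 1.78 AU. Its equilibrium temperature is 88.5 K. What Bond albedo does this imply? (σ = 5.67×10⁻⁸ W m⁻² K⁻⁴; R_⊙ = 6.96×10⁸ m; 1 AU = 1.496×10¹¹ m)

A ≈ 0.87

R_⋆ = 0.880 × 6.96×10⁸ = 6.12×10⁸ m.
d = 1.78 AU = 2.66×10¹¹ m.
L = 4πR_⋆²σT_⋆⁴ = 4π(6.12×10⁸)² × 5.67×10⁻⁸ × (4310)⁴ = 9.22×10²⁵ W.
S = L/(4πd²) = 104 W m⁻².
From T_eq⁴ = S(1−A)/(4σ): 1−A = 4σT_eq⁴/S.
1−A = 4 × 5.67×10⁻⁸ × (88.5)⁴ / 104 = 0.134.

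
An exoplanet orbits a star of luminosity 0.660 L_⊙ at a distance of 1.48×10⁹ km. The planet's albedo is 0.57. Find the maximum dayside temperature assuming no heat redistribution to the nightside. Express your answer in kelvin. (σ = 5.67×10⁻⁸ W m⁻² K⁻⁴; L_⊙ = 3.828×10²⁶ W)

d = 1.48×10⁹ km = 1.48×10¹² m.
L = 0.660 × 3.828×10²⁶ = 2.53×10²⁶ W.
Flux: S = L/(4πd²) = 2.53×10²⁶/(4π×(1.48×10¹²)²) = 9.18 W m⁻².
With no redistribution each surface element balances locally: S(1−A) = σT⁴.
T = [9.18 × 0.43 / 5.67×10⁻⁸]^(1/4) = (6.96×10⁷)^(1/4) = 91.3 K.

T_ss ≈ 91.3 K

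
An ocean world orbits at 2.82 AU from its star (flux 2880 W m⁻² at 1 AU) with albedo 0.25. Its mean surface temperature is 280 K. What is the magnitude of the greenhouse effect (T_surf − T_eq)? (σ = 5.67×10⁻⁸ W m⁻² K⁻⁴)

S = 2880/2.82² = 362.2 W m⁻².
T_eq = [S(1−A)/(4σ)]^(1/4) = [362.2×0.75/(4×5.67×10⁻⁸)]^(1/4) = 186.0 K.
ΔT = T_surf − T_eq = 280 − 186.0.

ΔT ≈ 94.0 K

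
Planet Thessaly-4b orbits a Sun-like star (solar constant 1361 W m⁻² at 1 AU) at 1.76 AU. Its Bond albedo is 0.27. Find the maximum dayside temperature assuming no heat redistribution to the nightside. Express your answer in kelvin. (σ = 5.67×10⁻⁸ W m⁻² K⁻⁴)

T_ss ≈ 274 K

Flux at 1.76 AU: S = 1361/1.76² = 439 W m⁻².
With no redistribution each surface element balances locally: S(1−A) = σT⁴.
T = [439 × 0.73 / 5.67×10⁻⁸]^(1/4) = (5.66×10⁹)^(1/4) = 274 K.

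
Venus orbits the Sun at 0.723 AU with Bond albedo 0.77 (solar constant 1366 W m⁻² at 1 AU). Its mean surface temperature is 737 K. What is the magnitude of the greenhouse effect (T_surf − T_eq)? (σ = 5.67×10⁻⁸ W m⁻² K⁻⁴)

ΔT ≈ 510.1 K

S = 1366/0.723² = 2613 W m⁻².
T_eq = [S(1−A)/(4σ)]^(1/4) = [2613×0.23/(4×5.67×10⁻⁸)]^(1/4) = 226.9 K.
ΔT = T_surf − T_eq = 737 − 226.9.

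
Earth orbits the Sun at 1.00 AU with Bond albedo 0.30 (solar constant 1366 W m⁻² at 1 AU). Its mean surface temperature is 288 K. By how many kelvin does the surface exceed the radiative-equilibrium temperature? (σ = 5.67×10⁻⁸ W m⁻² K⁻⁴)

ΔT ≈ 33.2 K

S = 1366/1.00² = 1366 W m⁻².
T_eq = [S(1−A)/(4σ)]^(1/4) = [1366×0.70/(4×5.67×10⁻⁸)]^(1/4) = 254.8 K.
ΔT = T_surf − T_eq = 288 − 254.8.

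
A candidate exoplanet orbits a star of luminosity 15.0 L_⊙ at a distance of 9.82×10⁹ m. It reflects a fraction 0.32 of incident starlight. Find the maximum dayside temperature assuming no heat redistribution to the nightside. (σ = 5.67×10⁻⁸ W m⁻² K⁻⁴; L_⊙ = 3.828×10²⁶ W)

T_ss ≈ 2750 K

L = 15.0 × 3.828×10²⁶ = 5.74×10²⁷ W.
Flux: S = L/(4πd²) = 5.74×10²⁷/(4π×(9.82×10⁹)²) = 4.74×10⁶ W m⁻².
With no redistribution each surface element balances locally: S(1−A) = σT⁴.
T = [4.74×10⁶ × 0.68 / 5.67×10⁻⁸]^(1/4) = (5.68×10¹³)^(1/4) = 2750 K.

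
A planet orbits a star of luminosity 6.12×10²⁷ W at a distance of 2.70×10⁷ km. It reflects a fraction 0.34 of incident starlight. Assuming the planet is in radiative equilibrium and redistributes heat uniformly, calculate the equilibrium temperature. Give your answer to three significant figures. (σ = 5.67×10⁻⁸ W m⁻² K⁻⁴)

d = 2.70×10⁷ km = 2.70×10¹⁰ m.
Flux: S = L/(4πd²) = 6.12×10²⁷/(4π×(2.70×10¹⁰)²) = 6.68×10⁵ W m⁻².
Energy balance: absorbed = emitted ⇒ πR²·S(1−A) = 4πR²·σT_eq⁴, so T_eq⁴ = S(1−A)/(4σ).
T_eq = [6.68×10⁵ × 0.66 / (4 × 5.67×10⁻⁸)]^(1/4) = (1.94×10¹²)^(1/4) = 1180 K.

T_eq ≈ 1180 K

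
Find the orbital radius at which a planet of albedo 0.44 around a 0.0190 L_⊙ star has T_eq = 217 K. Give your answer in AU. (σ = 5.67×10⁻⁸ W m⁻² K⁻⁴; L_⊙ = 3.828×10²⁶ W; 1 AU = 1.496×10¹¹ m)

d ≈ 0.170 AU

L = 0.0190 × 3.828×10²⁶ = 7.27×10²⁴ W.
From T_eq⁴ = L(1−A)/(16πσd²): d = √[L(1−A)/(16πσT_eq⁴)].
d = √[7.27×10²⁴ × 0.56 / (16π × 5.67×10⁻⁸ × (217)⁴)] = 2.54×10¹⁰ m = 0.170 AU.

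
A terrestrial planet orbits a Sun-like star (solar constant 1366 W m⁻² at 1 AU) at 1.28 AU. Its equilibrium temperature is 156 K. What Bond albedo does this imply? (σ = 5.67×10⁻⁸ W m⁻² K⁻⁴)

A ≈ 0.84

Flux at 1.28 AU: S = 1366/1.28² = 834 W m⁻².
From T_eq⁴ = S(1−A)/(4σ): 1−A = 4σT_eq⁴/S.
1−A = 4 × 5.67×10⁻⁸ × (156)⁴ / 834 = 0.161.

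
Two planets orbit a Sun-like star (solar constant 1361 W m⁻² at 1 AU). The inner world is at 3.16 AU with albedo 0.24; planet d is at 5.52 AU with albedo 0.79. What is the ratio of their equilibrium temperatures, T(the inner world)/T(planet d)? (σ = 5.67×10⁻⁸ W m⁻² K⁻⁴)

T_eq = [S₀(1−A)/(4σd²)]^(1/4), so T ∝ (1−A)^(1/4) / √d.
T₁ = [1361×0.76/(4×5.67×10⁻⁸×3.16²)]^(1/4) = 146.19 K.
T₂ = [1361×0.21/(4×5.67×10⁻⁸×5.52²)]^(1/4) = 80.19 K.

T₁/T₂ ≈ 1.823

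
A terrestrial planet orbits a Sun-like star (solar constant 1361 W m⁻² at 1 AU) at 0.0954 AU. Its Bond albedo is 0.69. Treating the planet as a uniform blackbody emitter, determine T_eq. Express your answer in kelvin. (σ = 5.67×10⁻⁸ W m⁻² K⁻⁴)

Flux at 0.0954 AU: S = 1361/0.0954² = 1.50×10⁵ W m⁻².
Energy balance: absorbed = emitted ⇒ πR²·S(1−A) = 4πR²·σT_eq⁴, so T_eq⁴ = S(1−A)/(4σ).
T_eq = [1.50×10⁵ × 0.31 / (4 × 5.67×10⁻⁸)]^(1/4) = (2.04×10¹¹)^(1/4) = 672 K.

T_eq ≈ 672 K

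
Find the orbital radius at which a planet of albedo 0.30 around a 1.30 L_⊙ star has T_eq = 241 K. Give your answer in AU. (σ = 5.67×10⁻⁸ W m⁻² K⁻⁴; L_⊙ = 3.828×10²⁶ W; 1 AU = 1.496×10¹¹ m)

L = 1.30 × 3.828×10²⁶ = 4.98×10²⁶ W.
From T_eq⁴ = L(1−A)/(16πσd²): d = √[L(1−A)/(16πσT_eq⁴)].
d = √[4.98×10²⁶ × 0.70 / (16π × 5.67×10⁻⁸ × (241)⁴)] = 1.90×10¹¹ m = 1.27 AU.

d ≈ 1.27 AU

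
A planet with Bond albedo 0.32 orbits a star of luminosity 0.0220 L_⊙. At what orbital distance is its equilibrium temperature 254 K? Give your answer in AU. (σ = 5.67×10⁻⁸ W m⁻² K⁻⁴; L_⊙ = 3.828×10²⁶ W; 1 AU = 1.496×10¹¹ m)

d ≈ 0.147 AU

L = 0.0220 × 3.828×10²⁶ = 8.42×10²⁴ W.
From T_eq⁴ = L(1−A)/(16πσd²): d = √[L(1−A)/(16πσT_eq⁴)].
d = √[8.42×10²⁴ × 0.68 / (16π × 5.67×10⁻⁸ × (254)⁴)] = 2.20×10¹⁰ m = 0.147 AU.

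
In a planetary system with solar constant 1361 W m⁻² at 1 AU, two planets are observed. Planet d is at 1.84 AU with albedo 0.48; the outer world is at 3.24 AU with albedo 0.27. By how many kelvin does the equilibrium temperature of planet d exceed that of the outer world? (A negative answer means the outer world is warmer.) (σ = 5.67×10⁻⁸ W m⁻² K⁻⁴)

ΔT ≈ 31.3 K

T_eq = [S₀(1−A)/(4σd²)]^(1/4), so T ∝ (1−A)^(1/4) / √d.
T₁ = [1361×0.52/(4×5.67×10⁻⁸×1.84²)]^(1/4) = 174.24 K.
T₂ = [1361×0.73/(4×5.67×10⁻⁸×3.24²)]^(1/4) = 142.93 K.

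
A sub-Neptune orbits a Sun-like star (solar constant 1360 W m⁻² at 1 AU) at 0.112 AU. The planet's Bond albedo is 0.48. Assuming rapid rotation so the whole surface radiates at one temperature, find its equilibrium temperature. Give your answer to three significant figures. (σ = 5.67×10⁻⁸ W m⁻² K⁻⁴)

T_eq ≈ 706 K

Flux at 0.112 AU: S = 1360/0.112² = 1.08×10⁵ W m⁻².
Energy balance: absorbed = emitted ⇒ πR²·S(1−A) = 4πR²·σT_eq⁴, so T_eq⁴ = S(1−A)/(4σ).
T_eq = [1.08×10⁵ × 0.52 / (4 × 5.67×10⁻⁸)]^(1/4) = (2.49×10¹¹)^(1/4) = 706 K.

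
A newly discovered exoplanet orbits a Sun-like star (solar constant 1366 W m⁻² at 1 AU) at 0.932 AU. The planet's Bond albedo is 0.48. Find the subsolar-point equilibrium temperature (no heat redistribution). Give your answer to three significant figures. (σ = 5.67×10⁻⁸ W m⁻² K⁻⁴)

T_ss ≈ 347 K

Flux at 0.932 AU: S = 1366/0.932² = 1570 W m⁻².
At the subsolar point the surface absorbs S(1−A) and emits σT⁴ per unit area — no factor of 4, since only the local patch is in balance.
T = [1570 × 0.52 / 5.67×10⁻⁸]^(1/4) = (1.44×10¹⁰)^(1/4) = 347 K.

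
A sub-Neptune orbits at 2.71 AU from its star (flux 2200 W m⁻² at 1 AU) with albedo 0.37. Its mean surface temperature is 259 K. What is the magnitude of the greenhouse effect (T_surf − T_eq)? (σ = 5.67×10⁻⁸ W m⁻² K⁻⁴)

ΔT ≈ 89.2 K

S = 2200/2.71² = 299.6 W m⁻².
T_eq = [S(1−A)/(4σ)]^(1/4) = [299.6×0.63/(4×5.67×10⁻⁸)]^(1/4) = 169.8 K.
ΔT = T_surf − T_eq = 259 − 169.8.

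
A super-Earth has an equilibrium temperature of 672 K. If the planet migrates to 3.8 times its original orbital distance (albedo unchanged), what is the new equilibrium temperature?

T_eq ∝ L^(1/4) · d^(−1/2).
T′ = 672 / 3.8^(1/2) = 345 K.

T_eq ≈ 345 K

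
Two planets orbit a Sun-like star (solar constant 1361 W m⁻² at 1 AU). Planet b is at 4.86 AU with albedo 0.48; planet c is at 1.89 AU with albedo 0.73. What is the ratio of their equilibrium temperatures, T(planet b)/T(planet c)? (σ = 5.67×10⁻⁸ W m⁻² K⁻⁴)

T_eq = [S₀(1−A)/(4σd²)]^(1/4), so T ∝ (1−A)^(1/4) / √d.
T₁ = [1361×0.52/(4×5.67×10⁻⁸×4.86²)]^(1/4) = 107.21 K.
T₂ = [1361×0.27/(4×5.67×10⁻⁸×1.89²)]^(1/4) = 145.94 K.

T₁/T₂ ≈ 0.735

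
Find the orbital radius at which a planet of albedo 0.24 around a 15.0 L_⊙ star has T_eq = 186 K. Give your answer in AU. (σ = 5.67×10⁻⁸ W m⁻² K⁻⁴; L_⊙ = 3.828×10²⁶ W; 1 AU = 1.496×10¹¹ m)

d ≈ 7.56 AU

L = 15.0 × 3.828×10²⁶ = 5.74×10²⁷ W.
From T_eq⁴ = L(1−A)/(16πσd²): d = √[L(1−A)/(16πσT_eq⁴)].
d = √[5.74×10²⁷ × 0.76 / (16π × 5.67×10⁻⁸ × (186)⁴)] = 1.13×10¹² m = 7.56 AU.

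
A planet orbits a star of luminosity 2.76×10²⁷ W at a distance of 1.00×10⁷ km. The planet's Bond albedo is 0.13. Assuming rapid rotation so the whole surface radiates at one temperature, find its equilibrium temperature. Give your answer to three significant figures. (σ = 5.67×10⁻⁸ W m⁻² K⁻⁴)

d = 1.00×10⁷ km = 1.00×10¹⁰ m.
Flux: S = L/(4πd²) = 2.76×10²⁷/(4π×(1.00×10¹⁰)²) = 2.20×10⁶ W m⁻².
Energy balance: absorbed = emitted ⇒ πR²·S(1−A) = 4πR²·σT_eq⁴, so T_eq⁴ = S(1−A)/(4σ).
T_eq = [2.20×10⁶ × 0.87 / (4 × 5.67×10⁻⁸)]^(1/4) = (8.43×10¹²)^(1/4) = 1700 K.

T_eq ≈ 1700 K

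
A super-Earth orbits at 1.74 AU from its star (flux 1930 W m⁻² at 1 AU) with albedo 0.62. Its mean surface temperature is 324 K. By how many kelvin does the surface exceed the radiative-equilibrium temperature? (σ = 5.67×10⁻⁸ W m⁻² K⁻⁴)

ΔT ≈ 143.2 K

S = 1930/1.74² = 637.5 W m⁻².
T_eq = [S(1−A)/(4σ)]^(1/4) = [637.5×0.38/(4×5.67×10⁻⁸)]^(1/4) = 180.8 K.
ΔT = T_surf − T_eq = 324 − 180.8.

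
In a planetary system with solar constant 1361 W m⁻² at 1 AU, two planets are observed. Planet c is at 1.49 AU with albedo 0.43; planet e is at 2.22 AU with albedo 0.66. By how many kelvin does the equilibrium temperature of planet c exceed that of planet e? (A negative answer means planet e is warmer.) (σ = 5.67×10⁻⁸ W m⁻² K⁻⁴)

ΔT ≈ 55.5 K

T_eq = [S₀(1−A)/(4σd²)]^(1/4), so T ∝ (1−A)^(1/4) / √d.
T₁ = [1361×0.57/(4×5.67×10⁻⁸×1.49²)]^(1/4) = 198.12 K.
T₂ = [1361×0.34/(4×5.67×10⁻⁸×2.22²)]^(1/4) = 142.64 K.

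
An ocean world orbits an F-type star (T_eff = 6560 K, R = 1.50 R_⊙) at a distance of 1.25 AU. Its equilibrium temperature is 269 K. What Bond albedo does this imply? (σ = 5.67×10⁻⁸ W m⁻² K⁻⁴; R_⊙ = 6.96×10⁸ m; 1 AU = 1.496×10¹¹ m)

R_⋆ = 1.50 × 6.96×10⁸ = 1.04×10⁹ m.
d = 1.25 AU = 1.87×10¹¹ m.
L = 4πR_⋆²σT_⋆⁴ = 4π(1.04×10⁹)² × 5.67×10⁻⁸ × (6560)⁴ = 1.44×10²⁷ W.
S = L/(4πd²) = 3270 W m⁻².
From T_eq⁴ = S(1−A)/(4σ): 1−A = 4σT_eq⁴/S.
1−A = 4 × 5.67×10⁻⁸ × (269)⁴ / 3270 = 0.363.

A ≈ 0.64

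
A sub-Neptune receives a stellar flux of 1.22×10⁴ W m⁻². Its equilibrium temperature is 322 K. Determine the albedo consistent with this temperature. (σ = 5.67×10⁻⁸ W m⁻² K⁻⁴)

A ≈ 0.80

From T_eq⁴ = S(1−A)/(4σ): 1−A = 4σT_eq⁴/S.
1−A = 4 × 5.67×10⁻⁸ × (322)⁴ / 1.22×10⁴ = 0.200.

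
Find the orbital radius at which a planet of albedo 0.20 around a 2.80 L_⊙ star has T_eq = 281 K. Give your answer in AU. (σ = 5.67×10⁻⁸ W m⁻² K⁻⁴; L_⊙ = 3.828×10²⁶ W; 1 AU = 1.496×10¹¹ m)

L = 2.80 × 3.828×10²⁶ = 1.07×10²⁷ W.
From T_eq⁴ = L(1−A)/(16πσd²): d = √[L(1−A)/(16πσT_eq⁴)].
d = √[1.07×10²⁷ × 0.80 / (16π × 5.67×10⁻⁸ × (281)⁴)] = 2.20×10¹¹ m = 1.47 AU.

d ≈ 1.47 AU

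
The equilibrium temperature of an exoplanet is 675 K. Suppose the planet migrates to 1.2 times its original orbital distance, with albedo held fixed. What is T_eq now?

T_eq ∝ L^(1/4) · d^(−1/2).
T′ = 675 / 1.2^(1/2) = 616 K.

T_eq ≈ 616 K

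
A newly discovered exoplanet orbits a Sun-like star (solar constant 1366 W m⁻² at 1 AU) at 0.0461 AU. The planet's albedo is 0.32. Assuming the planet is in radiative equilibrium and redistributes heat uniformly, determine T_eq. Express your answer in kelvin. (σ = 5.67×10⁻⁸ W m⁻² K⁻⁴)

Flux at 0.0461 AU: S = 1366/0.0461² = 6.43×10⁵ W m⁻².
Energy balance: absorbed = emitted ⇒ πR²·S(1−A) = 4πR²·σT_eq⁴, so T_eq⁴ = S(1−A)/(4σ).
T_eq = [6.43×10⁵ × 0.68 / (4 × 5.67×10⁻⁸)]^(1/4) = (1.93×10¹²)^(1/4) = 1180 K.

T_eq ≈ 1180 K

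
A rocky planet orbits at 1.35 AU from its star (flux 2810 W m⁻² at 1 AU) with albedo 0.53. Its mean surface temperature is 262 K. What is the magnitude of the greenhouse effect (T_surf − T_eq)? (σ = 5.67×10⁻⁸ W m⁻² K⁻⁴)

S = 2810/1.35² = 1542 W m⁻².
T_eq = [S(1−A)/(4σ)]^(1/4) = [1542×0.47/(4×5.67×10⁻⁸)]^(1/4) = 237.8 K.
ΔT = T_surf − T_eq = 262 − 237.8.

ΔT ≈ 24.2 K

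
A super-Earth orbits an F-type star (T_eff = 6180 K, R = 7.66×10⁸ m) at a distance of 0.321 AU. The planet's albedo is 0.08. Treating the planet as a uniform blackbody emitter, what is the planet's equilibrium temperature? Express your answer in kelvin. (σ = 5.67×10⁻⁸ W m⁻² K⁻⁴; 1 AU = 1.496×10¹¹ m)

T_eq ≈ 541 K

d = 0.321 AU = 4.80×10¹⁰ m.
L = 4πR_⋆²σT_⋆⁴ = 4π(7.66×10⁸)² × 5.67×10⁻⁸ × (6180)⁴ = 6.10×10²⁶ W.
S = L/(4πd²) = 2.10×10⁴ W m⁻².
Energy balance: absorbed = emitted ⇒ πR²·S(1−A) = 4πR²·σT_eq⁴, so T_eq⁴ = S(1−A)/(4σ).
T_eq = [2.10×10⁴ × 0.92 / (4 × 5.67×10⁻⁸)]^(1/4) = (8.54×10¹⁰)^(1/4) = 541 K.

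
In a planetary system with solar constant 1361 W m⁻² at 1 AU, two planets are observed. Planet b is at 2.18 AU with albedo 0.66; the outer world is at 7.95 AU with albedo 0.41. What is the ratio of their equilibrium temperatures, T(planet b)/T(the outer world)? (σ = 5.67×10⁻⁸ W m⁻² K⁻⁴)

T₁/T₂ ≈ 1.664

T_eq = [S₀(1−A)/(4σd²)]^(1/4), so T ∝ (1−A)^(1/4) / √d.
T₁ = [1361×0.34/(4×5.67×10⁻⁸×2.18²)]^(1/4) = 143.94 K.
T₂ = [1361×0.59/(4×5.67×10⁻⁸×7.95²)]^(1/4) = 86.51 K.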